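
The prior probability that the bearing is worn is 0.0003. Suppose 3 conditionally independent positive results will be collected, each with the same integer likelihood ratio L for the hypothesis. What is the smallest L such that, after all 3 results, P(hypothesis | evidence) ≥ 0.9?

Prior odds = 0.0003/0.9997 = 3/9997.
Target odds = 0.9/0.1 = 9.
Need L³ ≥ 9 ÷ (3/9997) = 29991.
31³ = 29791 < 29991 ≤ 32768 = 32³, so L = 32.

32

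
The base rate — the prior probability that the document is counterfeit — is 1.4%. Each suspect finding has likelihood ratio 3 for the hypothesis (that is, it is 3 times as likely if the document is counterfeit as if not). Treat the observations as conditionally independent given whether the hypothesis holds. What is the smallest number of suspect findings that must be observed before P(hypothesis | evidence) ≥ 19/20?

7

Prior odds: 0.014 ÷ 0.986 = 7/493.
Likelihood ratio per suspect finding = 3.
Target posterior odds = 0.95/0.05 = 19.
Require 3ⁿ ≥ 19 ÷ (7/493) = 9367/7.
3⁶ = 729 falls short of 9367/7 but 3⁷ = 2187 reaches it, so n = 7.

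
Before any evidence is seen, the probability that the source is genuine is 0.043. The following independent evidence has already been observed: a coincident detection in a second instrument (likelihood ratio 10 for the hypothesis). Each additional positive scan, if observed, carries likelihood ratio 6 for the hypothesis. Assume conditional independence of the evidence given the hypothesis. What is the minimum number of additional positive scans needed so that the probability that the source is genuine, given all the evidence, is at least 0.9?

2

Prior odds = 0.043/0.957 = 43/957.
Bayes factor of the evidence already in hand = 10.
Odds after that evidence = (43/957) × 10 = 430/957.
Target odds = 0.9/0.1 = 9.
Need 6ⁿ ≥ 9 ÷ (430/957) = 8613/430.
6¹ = 6 falls short of 8613/430 but 6² = 36 reaches it, so n = 2.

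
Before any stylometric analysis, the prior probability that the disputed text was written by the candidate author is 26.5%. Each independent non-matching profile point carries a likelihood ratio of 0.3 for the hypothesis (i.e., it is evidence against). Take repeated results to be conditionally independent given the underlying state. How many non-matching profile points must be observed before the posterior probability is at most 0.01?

3

Prior odds: 0.265 ÷ 0.735 = 53/147.
Likelihood ratio per non-matching profile point = 0.3.
Target odds: 0.01 ÷ 0.99 = 1/99.
Need (53/147) × 0.3ⁿ ≤ 1/99, i.e. 0.3ⁿ ≤ 49/1749.
0.3² = 0.09 is still above 49/1749 but 0.3³ = 0.027 is at or below it, so n = 3.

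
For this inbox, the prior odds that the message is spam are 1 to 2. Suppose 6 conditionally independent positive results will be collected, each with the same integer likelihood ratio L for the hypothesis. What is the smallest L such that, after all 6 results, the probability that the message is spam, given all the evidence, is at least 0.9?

2

Prior odds = 0.5.
Target odds = 0.9/0.1 = 9.
Need L⁶ ≥ 9 ÷ 0.5 = 18.
1⁶ = 1 < 18 ≤ 64 = 2⁶, so L = 2.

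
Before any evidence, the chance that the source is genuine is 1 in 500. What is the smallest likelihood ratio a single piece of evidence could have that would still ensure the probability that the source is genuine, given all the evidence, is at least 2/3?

Prior odds = 0.002/0.998 = 1/499.
Target odds = (2/3)/(1/3) = 2.
Required Bayes factor = 2 ÷ (1/499) = 998.

998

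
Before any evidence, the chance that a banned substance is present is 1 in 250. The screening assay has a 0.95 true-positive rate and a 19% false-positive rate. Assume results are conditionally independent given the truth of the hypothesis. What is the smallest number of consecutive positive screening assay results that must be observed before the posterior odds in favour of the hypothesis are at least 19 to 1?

Prior odds = 0.004/0.996 = 1/249.
Likelihood ratio of a positive result = 0.95/0.19 = 5.
Target odds = 19.
Need (1/249) × 5ⁿ ≥ 19, i.e. 5ⁿ ≥ 4731.
5⁵ = 3125 falls short of 4731 but 5⁶ = 15625 reaches it, so n = 6.

6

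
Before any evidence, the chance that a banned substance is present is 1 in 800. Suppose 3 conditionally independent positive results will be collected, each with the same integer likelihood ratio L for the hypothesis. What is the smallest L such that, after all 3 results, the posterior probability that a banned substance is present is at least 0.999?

93

Prior odds = 0.00125/0.99875 = 1/799.
Target odds = 0.999/0.001 = 999.
Need L³ ≥ 999 ÷ (1/799) = 798201.
92³ = 778688 < 798201 ≤ 804357 = 93³, so L = 93.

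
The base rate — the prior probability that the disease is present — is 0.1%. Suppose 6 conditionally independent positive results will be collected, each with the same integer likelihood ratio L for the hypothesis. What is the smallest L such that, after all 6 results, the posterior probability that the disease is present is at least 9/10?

Prior odds = 0.001/0.999 = 1/999.
Target odds = 0.9/0.1 = 9.
Need L⁶ ≥ 9 ÷ (1/999) = 8991.
4⁶ = 4096 < 8991 ≤ 15625 = 5⁶, so L = 5.

5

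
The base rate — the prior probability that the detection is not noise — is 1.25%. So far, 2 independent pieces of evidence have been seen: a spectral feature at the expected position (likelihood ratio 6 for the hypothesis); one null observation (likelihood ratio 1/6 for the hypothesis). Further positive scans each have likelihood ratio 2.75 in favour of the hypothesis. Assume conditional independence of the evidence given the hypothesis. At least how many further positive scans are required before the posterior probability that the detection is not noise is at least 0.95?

Prior odds = 0.0125/0.9875 = 1/79.
Combined Bayes factor of the evidence already in hand = 6 × (1/6) = 1.
Odds after that evidence = (1/79) × 1 = 1/79.
Target odds = 0.95/0.05 = 19.
Need 2.75ⁿ ≥ 19 ÷ (1/79) = 1501.
2.75⁷ = 19487171/16384 falls short of 1501 but 2.75⁸ = 214358881/65536 reaches it, so n = 8.

8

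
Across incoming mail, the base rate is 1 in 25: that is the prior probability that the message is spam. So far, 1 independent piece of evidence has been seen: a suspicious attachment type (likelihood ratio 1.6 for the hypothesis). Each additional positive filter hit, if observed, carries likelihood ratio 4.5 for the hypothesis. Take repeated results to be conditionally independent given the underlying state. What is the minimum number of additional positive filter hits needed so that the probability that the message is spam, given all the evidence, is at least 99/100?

Prior odds = 0.04/0.96 = 1/24.
Bayes factor of the evidence already in hand = 1.6.
Odds after that evidence = (1/24) × 1.6 = 1/15.
Target odds = 0.99/0.01 = 99.
Need 4.5ⁿ ≥ 99 ÷ (1/15) = 1485.
4.5⁴ = 410.0625 falls short of 1485 but 4.5⁵ = 1845.28125 reaches it, so n = 5.

5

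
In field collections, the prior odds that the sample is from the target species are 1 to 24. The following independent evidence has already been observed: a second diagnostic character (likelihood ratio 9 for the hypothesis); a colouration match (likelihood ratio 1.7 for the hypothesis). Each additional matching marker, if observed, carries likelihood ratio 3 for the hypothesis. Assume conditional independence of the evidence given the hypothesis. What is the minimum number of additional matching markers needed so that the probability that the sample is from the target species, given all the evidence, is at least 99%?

5

Prior odds = 1/24.
Combined Bayes factor of the evidence already in hand = 9 × 1.7 = 15.3.
Odds after that evidence = (1/24) × 15.3 = 0.6375.
Target odds = 0.99/0.01 = 99.
Need 3ⁿ ≥ 99 ÷ 0.6375 = 2640/17.
3⁴ = 81 falls short of 2640/17 but 3⁵ = 243 reaches it, so n = 5.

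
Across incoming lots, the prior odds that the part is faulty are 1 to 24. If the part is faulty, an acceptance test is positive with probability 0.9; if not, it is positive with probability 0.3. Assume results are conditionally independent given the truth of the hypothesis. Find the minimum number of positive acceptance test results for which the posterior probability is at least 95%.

Prior odds = 1/24.
Likelihood ratio of a positive = 0.9/0.3 = 3.
Target odds: 0.95 ÷ 0.05 = 19.
Require 3ⁿ ≥ 19 ÷ (1/24) = 456.
3⁵ = 243 falls short of 456 but 3⁶ = 729 reaches it, so n = 6.

6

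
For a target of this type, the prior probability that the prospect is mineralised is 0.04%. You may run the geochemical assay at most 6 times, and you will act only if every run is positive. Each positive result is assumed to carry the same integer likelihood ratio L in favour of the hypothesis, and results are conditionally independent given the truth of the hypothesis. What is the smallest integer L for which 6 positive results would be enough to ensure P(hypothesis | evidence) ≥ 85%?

Prior odds = 0.0004/0.9996 = 1/2499.
Target odds = 0.85/0.15 = 17/3.
Need L⁶ ≥ 17/3 ÷ (1/2499) = 14161.
4⁶ = 4096 < 14161 ≤ 15625 = 5⁶, so L = 5.

5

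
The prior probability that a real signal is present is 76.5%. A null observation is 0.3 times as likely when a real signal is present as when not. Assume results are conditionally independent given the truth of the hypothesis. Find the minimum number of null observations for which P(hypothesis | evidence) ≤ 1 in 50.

Prior odds: 0.765 ÷ 0.235 = 153/47.
Likelihood ratio per null observation = 0.3.
Target odds: 0.02 ÷ 0.98 = 1/49.
Need (153/47) × 0.3ⁿ ≤ 1/49, i.e. 0.3ⁿ ≤ 47/7497.
0.3⁴ = 0.0081 is still above 47/7497 but 0.3⁵ = 243/100000 is at or below it, so n = 5.

5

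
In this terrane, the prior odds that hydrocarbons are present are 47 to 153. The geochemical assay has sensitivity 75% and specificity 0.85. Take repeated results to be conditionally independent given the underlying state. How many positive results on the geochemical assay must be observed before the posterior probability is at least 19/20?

3

Prior odds = 47/153.
False-positive rate = 1 − 0.85 = 0.15; likelihood ratio of a positive = 0.75/0.15 = 5.
Target posterior odds = 0.95/0.05 = 19.
Need (47/153) × 5ⁿ ≥ 19, i.e. 5ⁿ ≥ 2907/47.
5² = 25 falls short of 2907/47 but 5³ = 125 reaches it, so n = 3.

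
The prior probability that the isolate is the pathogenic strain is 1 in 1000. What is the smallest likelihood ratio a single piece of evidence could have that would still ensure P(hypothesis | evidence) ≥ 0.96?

Prior odds = 0.001/0.999 = 1/999.
Target odds = 0.96/0.04 = 24.
Required Bayes factor = 24 ÷ (1/999) = 23976.

23976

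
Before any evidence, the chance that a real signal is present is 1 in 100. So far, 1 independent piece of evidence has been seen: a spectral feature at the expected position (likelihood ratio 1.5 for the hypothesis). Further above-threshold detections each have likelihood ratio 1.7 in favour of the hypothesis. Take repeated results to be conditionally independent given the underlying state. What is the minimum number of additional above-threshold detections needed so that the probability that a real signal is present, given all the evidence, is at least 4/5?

11

Prior odds = 0.01/0.99 = 1/99.
Bayes factor of the evidence already in hand = 1.5.
Odds after that evidence = (1/99) × 1.5 = 1/66.
Target odds = 0.8/0.2 = 4.
Need 1.7ⁿ ≥ 4 ÷ (1/66) = 264.
1.7¹⁰ ≈201.599 falls short of 264 but 1.7¹¹ ≈342.719 reaches it, so n = 11.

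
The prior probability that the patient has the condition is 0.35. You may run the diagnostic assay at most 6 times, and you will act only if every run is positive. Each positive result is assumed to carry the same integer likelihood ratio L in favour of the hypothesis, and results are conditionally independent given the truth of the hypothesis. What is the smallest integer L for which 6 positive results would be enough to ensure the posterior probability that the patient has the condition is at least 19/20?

Prior odds = 0.35/0.65 = 7/13.
Target odds = 0.95/0.05 = 19.
Need L⁶ ≥ 19 ÷ (7/13) = 247/7.
1⁶ = 1 < 247/7 ≤ 64 = 2⁶, so L = 2.

2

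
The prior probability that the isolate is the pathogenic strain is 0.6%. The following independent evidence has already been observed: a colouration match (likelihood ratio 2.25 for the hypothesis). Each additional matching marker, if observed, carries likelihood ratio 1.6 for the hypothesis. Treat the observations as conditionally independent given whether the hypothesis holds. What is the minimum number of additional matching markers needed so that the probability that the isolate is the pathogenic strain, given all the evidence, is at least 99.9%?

24

Prior odds = 0.006/0.994 = 3/497.
Bayes factor of the evidence already in hand = 2.25.
Odds after that evidence = (3/497) × 2.25 = 27/1988.
Target odds = 0.999/0.001 = 999.
Need 1.6ⁿ ≥ 999 ÷ (27/1988) = 73556.
1.6²³ ≈49517.6 falls short of 73556 but 1.6²⁴ ≈79228.2 reaches it, so n = 24.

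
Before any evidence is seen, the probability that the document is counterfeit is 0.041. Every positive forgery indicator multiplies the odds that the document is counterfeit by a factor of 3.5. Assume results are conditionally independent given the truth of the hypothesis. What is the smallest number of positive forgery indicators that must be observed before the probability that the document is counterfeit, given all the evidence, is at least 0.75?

Prior odds: 0.041 ÷ 0.959 = 41/959.
Likelihood ratio per positive forgery indicator = 3.5.
Target posterior odds = 0.75/0.25 = 3.
Need (41/959) × 3.5ⁿ ≥ 3, i.e. 3.5ⁿ ≥ 2877/41.
3.5³ = 42.875 falls short of 2877/41 but 3.5⁴ = 150.0625 reaches it, so n = 4.

4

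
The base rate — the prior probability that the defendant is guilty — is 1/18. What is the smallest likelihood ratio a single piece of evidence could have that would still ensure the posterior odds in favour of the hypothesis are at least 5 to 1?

Prior odds = (1/18)/(17/18) = 1/17.
Target odds = 5.
Required Bayes factor = 5 ÷ (1/17) = 85.

85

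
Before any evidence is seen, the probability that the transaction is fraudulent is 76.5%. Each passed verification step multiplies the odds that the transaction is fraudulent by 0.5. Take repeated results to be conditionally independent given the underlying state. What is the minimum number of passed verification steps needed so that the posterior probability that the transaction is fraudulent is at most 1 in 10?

5

Prior odds = 0.765/0.235 = 153/47.
Likelihood ratio per passed verification step = 0.5.
Target posterior odds = 0.1/0.9 = 1/9.
Require 0.5ⁿ ≤ 1/9 ÷ (153/47) = 47/1377.
0.5⁴ = 0.0625 is still above 47/1377 but 0.5⁵ = 0.03125 is at or below it, so n = 5.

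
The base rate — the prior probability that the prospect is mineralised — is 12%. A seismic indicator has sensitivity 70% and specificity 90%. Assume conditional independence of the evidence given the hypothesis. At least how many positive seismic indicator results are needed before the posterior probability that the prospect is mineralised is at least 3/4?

Prior odds: 0.12 ÷ 0.88 = 3/22.
False-positive rate = 1 − 0.9 = 0.1; likelihood ratio of a positive = 0.7/0.1 = 7.
Target posterior odds = 0.75/0.25 = 3.
Require 7ⁿ ≥ 3 ÷ (3/22) = 22.
7¹ = 7 falls short of 22 but 7² = 49 reaches it, so n = 2.

2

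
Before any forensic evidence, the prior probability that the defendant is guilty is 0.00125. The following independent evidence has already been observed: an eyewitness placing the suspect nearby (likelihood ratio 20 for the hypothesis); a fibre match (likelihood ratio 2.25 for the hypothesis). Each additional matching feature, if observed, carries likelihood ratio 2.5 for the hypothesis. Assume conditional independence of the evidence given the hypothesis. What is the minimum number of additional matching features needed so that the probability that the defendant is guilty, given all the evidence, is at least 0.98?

8

Prior odds = 0.00125/0.99875 = 1/799.
Combined Bayes factor of the evidence already in hand = 20 × 2.25 = 45.
Odds after that evidence = (1/799) × 45 = 45/799.
Target odds = 0.98/0.02 = 49.
Need 2.5ⁿ ≥ 49 ÷ (45/799) = 39151/45.
2.5⁷ = 610.3515625 falls short of 39151/45 but 2.5⁸ = 390625/256 reaches it, so n = 8.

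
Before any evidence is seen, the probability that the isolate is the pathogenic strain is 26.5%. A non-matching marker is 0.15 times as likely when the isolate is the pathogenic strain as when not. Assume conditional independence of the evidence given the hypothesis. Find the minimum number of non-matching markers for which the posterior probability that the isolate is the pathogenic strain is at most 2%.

Prior odds: 0.265 ÷ 0.735 = 53/147.
Likelihood ratio per non-matching marker = 0.15.
Target odds: 0.02 ÷ 0.98 = 1/49.
Require 0.15ⁿ ≤ 1/49 ÷ (53/147) = 3/53.
0.15¹ = 0.15 is still above 3/53 but 0.15² = 0.0225 is at or below it, so n = 2.

2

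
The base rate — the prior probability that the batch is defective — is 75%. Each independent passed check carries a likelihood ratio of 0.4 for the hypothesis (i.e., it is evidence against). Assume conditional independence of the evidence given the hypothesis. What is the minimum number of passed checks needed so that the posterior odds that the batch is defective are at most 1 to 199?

7

Prior odds: 0.75 ÷ 0.25 = 3.
Likelihood ratio per passed check = 0.4.
Target odds = 1/199.
Need 3 × 0.4ⁿ ≤ 1/199, i.e. 0.4ⁿ ≤ 1/597.
0.4⁶ = 64/15625 is still above 1/597 but 0.4⁷ = 128/78125 is at or below it, so n = 7.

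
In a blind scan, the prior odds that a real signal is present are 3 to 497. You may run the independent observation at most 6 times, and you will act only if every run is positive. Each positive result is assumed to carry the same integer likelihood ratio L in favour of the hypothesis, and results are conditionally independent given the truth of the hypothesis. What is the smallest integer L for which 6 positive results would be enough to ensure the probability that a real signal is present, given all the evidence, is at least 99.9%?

8

Prior odds = 3/497.
Target odds = 0.999/0.001 = 999.
Need L⁶ ≥ 999 ÷ (3/497) = 165501.
7⁶ = 117649 < 165501 ≤ 262144 = 8⁶, so L = 8.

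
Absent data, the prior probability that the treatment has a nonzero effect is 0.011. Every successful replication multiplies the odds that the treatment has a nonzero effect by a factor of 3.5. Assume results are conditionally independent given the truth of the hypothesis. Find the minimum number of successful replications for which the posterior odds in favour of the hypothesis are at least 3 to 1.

Prior odds: 0.011 ÷ 0.989 = 11/989.
Likelihood ratio per successful replication = 3.5.
Target odds = 3.
Require 3.5ⁿ ≥ 3 ÷ (11/989) = 2967/11.
3.5⁴ = 150.0625 falls short of 2967/11 but 3.5⁵ = 525.21875 reaches it, so n = 5.

5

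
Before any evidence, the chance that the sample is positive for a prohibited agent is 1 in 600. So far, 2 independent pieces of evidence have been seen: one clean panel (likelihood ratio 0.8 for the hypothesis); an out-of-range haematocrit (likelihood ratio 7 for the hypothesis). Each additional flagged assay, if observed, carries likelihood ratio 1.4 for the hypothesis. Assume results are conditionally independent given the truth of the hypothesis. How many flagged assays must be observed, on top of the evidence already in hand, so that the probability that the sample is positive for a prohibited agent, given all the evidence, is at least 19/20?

23

Prior odds = (1/600)/(599/600) = 1/599.
Combined Bayes factor of the evidence already in hand = 0.8 × 7 = 5.6.
Odds after that evidence = (1/599) × 5.6 = 28/2995.
Target odds = 0.95/0.05 = 19.
Need 1.4ⁿ ≥ 19 ÷ (28/2995) = 56905/28.
1.4²² ≈1639.9 falls short of 56905/28 but 1.4²³ ≈2295.86 reaches it, so n = 23.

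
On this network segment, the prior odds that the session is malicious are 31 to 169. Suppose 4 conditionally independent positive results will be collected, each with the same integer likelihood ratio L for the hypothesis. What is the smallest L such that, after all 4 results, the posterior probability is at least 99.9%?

9

Prior odds = 31/169.
Target odds = 0.999/0.001 = 999.
Need L⁴ ≥ 999 ÷ (31/169) = 168831/31.
8⁴ = 4096 < 168831/31 ≤ 6561 = 9⁴, so L = 9.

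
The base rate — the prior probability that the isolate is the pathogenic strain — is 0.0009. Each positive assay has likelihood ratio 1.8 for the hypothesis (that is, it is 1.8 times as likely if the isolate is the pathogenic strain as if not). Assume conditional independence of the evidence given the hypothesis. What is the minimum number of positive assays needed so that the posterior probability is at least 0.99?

20

Prior odds = 0.0009/0.9991 = 9/9991.
Likelihood ratio per positive assay = 1.8.
Target posterior odds = 0.99/0.01 = 99.
Need (9/9991) × 1.8ⁿ ≥ 99, i.e. 1.8ⁿ ≥ 109901.
1.8¹⁹ ≈70823.5 falls short of 109901 but 1.8²⁰ ≈127482 reaches it, so n = 20.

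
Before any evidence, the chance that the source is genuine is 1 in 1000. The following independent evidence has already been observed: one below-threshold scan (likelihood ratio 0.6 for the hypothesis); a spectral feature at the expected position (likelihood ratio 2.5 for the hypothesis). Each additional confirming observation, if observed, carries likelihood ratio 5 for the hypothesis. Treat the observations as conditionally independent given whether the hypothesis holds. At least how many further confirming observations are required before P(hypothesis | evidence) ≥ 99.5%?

Prior odds = 0.001/0.999 = 1/999.
Combined Bayes factor of the evidence already in hand = 0.6 × 2.5 = 1.5.
Odds after that evidence = (1/999) × 1.5 = 1/666.
Target odds = 0.995/0.005 = 199.
Need 5ⁿ ≥ 199 ÷ (1/666) = 132534.
5⁷ = 78125 falls short of 132534 but 5⁸ = 390625 reaches it, so n = 8.

8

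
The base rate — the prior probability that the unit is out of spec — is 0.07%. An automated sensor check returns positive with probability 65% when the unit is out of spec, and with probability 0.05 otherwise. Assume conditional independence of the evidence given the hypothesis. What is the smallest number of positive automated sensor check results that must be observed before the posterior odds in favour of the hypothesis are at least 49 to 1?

5

Prior odds: 0.0007 ÷ 0.9993 = 7/9993.
Likelihood ratio of a positive result = 0.65/0.05 = 13.
Target odds = 49.
Require 13ⁿ ≥ 49 ÷ (7/9993) = 69951.
13⁴ = 28561 falls short of 69951 but 13⁵ = 371293 reaches it, so n = 5.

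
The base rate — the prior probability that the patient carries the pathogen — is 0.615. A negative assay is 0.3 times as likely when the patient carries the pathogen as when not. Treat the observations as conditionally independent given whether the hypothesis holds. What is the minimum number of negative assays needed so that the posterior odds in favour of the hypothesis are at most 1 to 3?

Prior odds = 0.615/0.385 = 123/77.
Likelihood ratio per negative assay = 0.3.
Target odds = 1/3.
Need (123/77) × 0.3ⁿ ≤ 1/3, i.e. 0.3ⁿ ≤ 77/369.
0.3¹ = 0.3 is still above 77/369 but 0.3² = 0.09 is at or below it, so n = 2.

2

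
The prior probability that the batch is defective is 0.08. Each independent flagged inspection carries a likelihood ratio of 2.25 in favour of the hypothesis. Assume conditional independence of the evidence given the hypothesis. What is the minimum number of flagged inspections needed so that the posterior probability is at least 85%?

6

Prior odds: 0.08 ÷ 0.92 = 2/23.
Likelihood ratio per flagged inspection = 2.25.
Target odds: 0.85 ÷ 0.15 = 17/3.
Require 2.25ⁿ ≥ 17/3 ÷ (2/23) = 391/6.
2.25⁵ = 59049/1024 falls short of 391/6 but 2.25⁶ = 531441/4096 reaches it, so n = 6.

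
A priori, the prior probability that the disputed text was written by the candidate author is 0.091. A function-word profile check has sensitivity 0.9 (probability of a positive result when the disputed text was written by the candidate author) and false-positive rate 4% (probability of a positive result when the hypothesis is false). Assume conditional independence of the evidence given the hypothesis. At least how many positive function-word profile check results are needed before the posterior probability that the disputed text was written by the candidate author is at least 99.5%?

Prior odds = 0.091/0.909 = 91/909.
Likelihood ratio of a positive result = 0.9/0.04 = 22.5.
Target odds: 0.995 ÷ 0.005 = 199.
Need (91/909) × 22.5ⁿ ≥ 199, i.e. 22.5ⁿ ≥ 180891/91.
22.5² = 506.25 falls short of 180891/91 but 22.5³ = 11390.625 reaches it, so n = 3.

3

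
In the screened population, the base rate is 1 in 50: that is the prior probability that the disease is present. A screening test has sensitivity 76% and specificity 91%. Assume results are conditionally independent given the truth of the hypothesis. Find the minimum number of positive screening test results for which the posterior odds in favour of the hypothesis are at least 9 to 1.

Prior odds = 0.02/0.98 = 1/49.
False-positive rate = 1 − 0.91 = 0.09; likelihood ratio of a positive = 0.76/0.09 = 76/9.
Target odds = 9.
Need (1/49) × (76/9)ⁿ ≥ 9, i.e. (76/9)ⁿ ≥ 441.
(76/9)² = 5776/81 falls short of 441 but (76/9)³ = 438976/729 reaches it, so n = 3.

3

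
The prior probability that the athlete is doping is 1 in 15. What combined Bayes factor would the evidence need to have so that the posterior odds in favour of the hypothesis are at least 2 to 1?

28

Prior odds = (1/15)/(14/15) = 1/14.
Target odds = 2.
Required Bayes factor = 2 ÷ (1/14) = 28.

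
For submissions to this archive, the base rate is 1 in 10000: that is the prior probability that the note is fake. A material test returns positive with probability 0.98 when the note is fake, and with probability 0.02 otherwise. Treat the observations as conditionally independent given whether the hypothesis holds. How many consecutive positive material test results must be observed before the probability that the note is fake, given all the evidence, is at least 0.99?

Prior odds: 0.0001 ÷ 0.9999 = 1/9999.
Likelihood ratio of a positive result = 0.98/0.02 = 49.
Target odds: 0.99 ÷ 0.01 = 99.
Require 49ⁿ ≥ 99 ÷ (1/9999) = 989901.
49³ = 117649 falls short of 989901 but 49⁴ = 5764801 reaches it, so n = 4.

4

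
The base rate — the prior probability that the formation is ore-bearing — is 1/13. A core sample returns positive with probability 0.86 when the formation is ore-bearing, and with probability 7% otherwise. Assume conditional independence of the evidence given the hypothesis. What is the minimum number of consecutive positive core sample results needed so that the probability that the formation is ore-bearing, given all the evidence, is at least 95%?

Prior odds: (1/13) ÷ (12/13) = 1/12.
Likelihood ratio of a positive result = 0.86/0.07 = 86/7.
Target posterior odds = 0.95/0.05 = 19.
Need (1/12) × (86/7)ⁿ ≥ 19, i.e. (86/7)ⁿ ≥ 228.
(86/7)² = 7396/49 falls short of 228 but (86/7)³ = 636056/343 reaches it, so n = 3.

3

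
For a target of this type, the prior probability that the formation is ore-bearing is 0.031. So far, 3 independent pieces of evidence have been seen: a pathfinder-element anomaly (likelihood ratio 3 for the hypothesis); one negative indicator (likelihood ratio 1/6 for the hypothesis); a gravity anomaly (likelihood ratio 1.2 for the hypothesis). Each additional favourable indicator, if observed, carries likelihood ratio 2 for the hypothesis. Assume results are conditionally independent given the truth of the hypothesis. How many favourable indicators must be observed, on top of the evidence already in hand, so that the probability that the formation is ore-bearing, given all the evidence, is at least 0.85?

9

Prior odds = 0.031/0.969 = 31/969.
Combined Bayes factor of the evidence already in hand = 3 × (1/6) × 1.2 = 0.6.
Odds after that evidence = (31/969) × 0.6 = 31/1615.
Target odds = 0.85/0.15 = 17/3.
Need 2ⁿ ≥ 17/3 ÷ (31/1615) = 27455/93.
2⁸ = 256 falls short of 27455/93 but 2⁹ = 512 reaches it, so n = 9.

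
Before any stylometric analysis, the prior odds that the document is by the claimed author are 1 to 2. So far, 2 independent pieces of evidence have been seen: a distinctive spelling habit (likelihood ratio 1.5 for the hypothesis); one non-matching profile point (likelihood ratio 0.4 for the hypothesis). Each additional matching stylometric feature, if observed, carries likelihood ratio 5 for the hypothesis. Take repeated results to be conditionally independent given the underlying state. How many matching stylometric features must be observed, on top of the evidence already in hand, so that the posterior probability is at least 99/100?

Prior odds = 0.5.
Combined Bayes factor of the evidence already in hand = 1.5 × 0.4 = 0.6.
Odds after that evidence = 0.5 × 0.6 = 0.3.
Target odds = 0.99/0.01 = 99.
Need 5ⁿ ≥ 99 ÷ 0.3 = 330.
5³ = 125 falls short of 330 but 5⁴ = 625 reaches it, so n = 4.

4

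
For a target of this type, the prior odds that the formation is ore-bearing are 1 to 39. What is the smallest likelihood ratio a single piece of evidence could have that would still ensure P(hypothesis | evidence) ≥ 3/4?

Prior odds = 1/39.
Target odds = 0.75/0.25 = 3.
Required Bayes factor = 3 ÷ (1/39) = 117.

117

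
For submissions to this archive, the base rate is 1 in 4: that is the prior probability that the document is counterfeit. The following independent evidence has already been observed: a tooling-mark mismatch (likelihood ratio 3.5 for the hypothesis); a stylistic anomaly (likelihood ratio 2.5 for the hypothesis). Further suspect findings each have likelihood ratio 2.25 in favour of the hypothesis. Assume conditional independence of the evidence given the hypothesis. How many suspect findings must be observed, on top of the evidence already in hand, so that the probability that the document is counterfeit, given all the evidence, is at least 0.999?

Prior odds = 0.25/0.75 = 1/3.
Combined Bayes factor of the evidence already in hand = 3.5 × 2.5 = 8.75.
Odds after that evidence = (1/3) × 8.75 = 35/12.
Target odds = 0.999/0.001 = 999.
Need 2.25ⁿ ≥ 999 ÷ (35/12) = 11988/35.
2.25⁷ = 4782969/16384 falls short of 11988/35 but 2.25⁸ = 43046721/65536 reaches it, so n = 8.

8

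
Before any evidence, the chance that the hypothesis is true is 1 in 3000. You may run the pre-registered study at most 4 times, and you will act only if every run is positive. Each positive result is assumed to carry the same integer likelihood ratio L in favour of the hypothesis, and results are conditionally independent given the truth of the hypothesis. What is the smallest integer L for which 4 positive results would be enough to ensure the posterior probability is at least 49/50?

20

Prior odds = (1/3000)/(2999/3000) = 1/2999.
Target odds = 0.98/0.02 = 49.
Need L⁴ ≥ 49 ÷ (1/2999) = 146951.
19⁴ = 130321 < 146951 ≤ 160000 = 20⁴, so L = 20.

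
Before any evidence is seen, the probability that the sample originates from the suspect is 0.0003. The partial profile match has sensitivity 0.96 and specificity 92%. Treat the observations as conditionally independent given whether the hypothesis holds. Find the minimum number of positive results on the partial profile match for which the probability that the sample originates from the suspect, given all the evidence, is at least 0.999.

7

Prior odds: 0.0003 ÷ 0.9997 = 3/9997.
False-positive rate = 1 − 0.92 = 0.08; likelihood ratio of a positive = 0.96/0.08 = 12.
Target posterior odds = 0.999/0.001 = 999.
Require 12ⁿ ≥ 999 ÷ (3/9997) = 3329001.
12⁶ = 2985984 falls short of 3329001 but 12⁷ = 35831808 reaches it, so n = 7.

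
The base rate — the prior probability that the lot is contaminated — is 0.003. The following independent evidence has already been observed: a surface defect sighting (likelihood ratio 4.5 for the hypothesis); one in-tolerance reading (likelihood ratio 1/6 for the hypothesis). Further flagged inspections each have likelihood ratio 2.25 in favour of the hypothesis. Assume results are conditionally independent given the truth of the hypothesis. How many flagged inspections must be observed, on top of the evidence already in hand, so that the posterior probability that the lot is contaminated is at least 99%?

14

Prior odds = 0.003/0.997 = 3/997.
Combined Bayes factor of the evidence already in hand = 4.5 × (1/6) = 0.75.
Odds after that evidence = (3/997) × 0.75 = 9/3988.
Target odds = 0.99/0.01 = 99.
Need 2.25ⁿ ≥ 99 ÷ (9/3988) = 43868.
2.25¹³ ≈37876.8 falls short of 43868 but 2.25¹⁴ ≈85222.7 reaches it, so n = 14.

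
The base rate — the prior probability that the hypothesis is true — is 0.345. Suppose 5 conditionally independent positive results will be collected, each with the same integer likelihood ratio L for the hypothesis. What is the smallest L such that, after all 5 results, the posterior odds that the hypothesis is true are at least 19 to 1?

Prior odds = 0.345/0.655 = 69/131.
Target odds = 19.
Need L⁵ ≥ 19 ÷ (69/131) = 2489/69.
2⁵ = 32 < 2489/69 ≤ 243 = 3⁵, so L = 3.

3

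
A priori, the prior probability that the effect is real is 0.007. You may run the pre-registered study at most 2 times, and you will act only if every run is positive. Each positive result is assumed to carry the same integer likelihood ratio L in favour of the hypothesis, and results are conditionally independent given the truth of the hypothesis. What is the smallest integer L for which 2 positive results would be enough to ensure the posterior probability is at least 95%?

Prior odds = 0.007/0.993 = 7/993.
Target odds = 0.95/0.05 = 19.
Need L² ≥ 19 ÷ (7/993) = 18867/7.
51² = 2601 < 18867/7 ≤ 2704 = 52², so L = 52.

52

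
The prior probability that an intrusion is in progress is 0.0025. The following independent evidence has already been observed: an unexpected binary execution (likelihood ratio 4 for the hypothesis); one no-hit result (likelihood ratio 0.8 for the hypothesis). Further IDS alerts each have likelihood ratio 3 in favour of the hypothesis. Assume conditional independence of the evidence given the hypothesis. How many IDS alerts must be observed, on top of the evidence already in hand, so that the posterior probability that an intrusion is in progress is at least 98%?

8

Prior odds = 0.0025/0.9975 = 1/399.
Combined Bayes factor of the evidence already in hand = 4 × 0.8 = 3.2.
Odds after that evidence = (1/399) × 3.2 = 16/1995.
Target odds = 0.98/0.02 = 49.
Need 3ⁿ ≥ 49 ÷ (16/1995) = 6109.6875.
3⁷ = 2187 falls short of 6109.6875 but 3⁸ = 6561 reaches it, so n = 8.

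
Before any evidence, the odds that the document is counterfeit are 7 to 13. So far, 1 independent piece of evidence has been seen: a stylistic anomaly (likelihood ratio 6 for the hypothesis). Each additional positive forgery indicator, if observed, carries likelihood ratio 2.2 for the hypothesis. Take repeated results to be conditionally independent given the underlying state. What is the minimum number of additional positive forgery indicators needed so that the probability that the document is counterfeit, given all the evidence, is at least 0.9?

2

Prior odds = 7/13.
Bayes factor of the evidence already in hand = 6.
Odds after that evidence = (7/13) × 6 = 42/13.
Target odds = 0.9/0.1 = 9.
Need 2.2ⁿ ≥ 9 ÷ (42/13) = 39/14.
2.2¹ = 2.2 falls short of 39/14 but 2.2² = 4.84 reaches it, so n = 2.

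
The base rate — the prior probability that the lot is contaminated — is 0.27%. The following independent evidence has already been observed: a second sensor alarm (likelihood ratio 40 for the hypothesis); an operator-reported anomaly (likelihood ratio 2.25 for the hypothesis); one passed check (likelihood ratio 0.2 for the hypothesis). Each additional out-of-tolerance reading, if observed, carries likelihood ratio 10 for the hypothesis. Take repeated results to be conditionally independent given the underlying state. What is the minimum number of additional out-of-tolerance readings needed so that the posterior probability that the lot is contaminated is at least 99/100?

Prior odds = 0.0027/0.9973 = 27/9973.
Combined Bayes factor of the evidence already in hand = 40 × 2.25 × 0.2 = 18.
Odds after that evidence = (27/9973) × 18 = 486/9973.
Target odds = 0.99/0.01 = 99.
Need 10ⁿ ≥ 99 ÷ (486/9973) = 109703/54.
10³ = 1000 falls short of 109703/54 but 10⁴ = 10000 reaches it, so n = 4.

4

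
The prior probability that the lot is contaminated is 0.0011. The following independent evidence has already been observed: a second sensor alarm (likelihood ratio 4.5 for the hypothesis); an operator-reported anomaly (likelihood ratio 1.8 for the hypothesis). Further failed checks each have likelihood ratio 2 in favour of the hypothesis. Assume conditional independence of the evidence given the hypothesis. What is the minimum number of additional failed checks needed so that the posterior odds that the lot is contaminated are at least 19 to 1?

12

Prior odds = 0.0011/0.9989 = 11/9989.
Combined Bayes factor of the evidence already in hand = 4.5 × 1.8 = 8.1.
Odds after that evidence = (11/9989) × 8.1 = 891/99890.
Target odds = 19.
Need 2ⁿ ≥ 19 ÷ (891/99890) = 1897910/891.
2¹¹ = 2048 falls short of 1897910/891 but 2¹² = 4096 reaches it, so n = 12.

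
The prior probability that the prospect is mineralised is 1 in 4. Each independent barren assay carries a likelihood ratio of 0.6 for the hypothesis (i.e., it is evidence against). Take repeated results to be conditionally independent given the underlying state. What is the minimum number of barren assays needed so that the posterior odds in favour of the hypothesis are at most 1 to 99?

Prior odds = 0.25/0.75 = 1/3.
Likelihood ratio per barren assay = 0.6.
Target odds = 1/99.
Require 0.6ⁿ ≤ 1/99 ÷ (1/3) = 1/33.
0.6⁶ = 729/15625 is still above 1/33 but 0.6⁷ = 2187/78125 is at or below it, so n = 7.

7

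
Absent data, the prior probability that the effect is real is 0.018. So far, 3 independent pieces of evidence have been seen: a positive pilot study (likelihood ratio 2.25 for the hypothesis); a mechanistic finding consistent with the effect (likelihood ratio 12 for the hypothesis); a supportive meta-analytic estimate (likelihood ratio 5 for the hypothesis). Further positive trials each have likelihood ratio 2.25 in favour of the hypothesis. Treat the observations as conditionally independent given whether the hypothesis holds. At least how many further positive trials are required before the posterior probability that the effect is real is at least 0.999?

8

Prior odds = 0.018/0.982 = 9/491.
Combined Bayes factor of the evidence already in hand = 2.25 × 12 × 5 = 135.
Odds after that evidence = (9/491) × 135 = 1215/491.
Target odds = 0.999/0.001 = 999.
Need 2.25ⁿ ≥ 999 ÷ (1215/491) = 18167/45.
2.25⁷ = 4782969/16384 falls short of 18167/45 but 2.25⁸ = 43046721/65536 reaches it, so n = 8.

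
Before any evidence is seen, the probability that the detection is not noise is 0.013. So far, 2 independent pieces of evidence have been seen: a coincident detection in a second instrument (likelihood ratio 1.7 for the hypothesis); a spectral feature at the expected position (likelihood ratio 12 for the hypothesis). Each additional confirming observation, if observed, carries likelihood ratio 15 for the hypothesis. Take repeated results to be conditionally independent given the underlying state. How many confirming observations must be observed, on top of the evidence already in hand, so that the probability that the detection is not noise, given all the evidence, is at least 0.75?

Prior odds = 0.013/0.987 = 13/987.
Combined Bayes factor of the evidence already in hand = 1.7 × 12 = 20.4.
Odds after that evidence = (13/987) × 20.4 = 442/1645.
Target odds = 0.75/0.25 = 3.
Need 15ⁿ ≥ 3 ÷ (442/1645) = 4935/442.
15¹ = 15, which meets the required 4935/442; so n = 1.

1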